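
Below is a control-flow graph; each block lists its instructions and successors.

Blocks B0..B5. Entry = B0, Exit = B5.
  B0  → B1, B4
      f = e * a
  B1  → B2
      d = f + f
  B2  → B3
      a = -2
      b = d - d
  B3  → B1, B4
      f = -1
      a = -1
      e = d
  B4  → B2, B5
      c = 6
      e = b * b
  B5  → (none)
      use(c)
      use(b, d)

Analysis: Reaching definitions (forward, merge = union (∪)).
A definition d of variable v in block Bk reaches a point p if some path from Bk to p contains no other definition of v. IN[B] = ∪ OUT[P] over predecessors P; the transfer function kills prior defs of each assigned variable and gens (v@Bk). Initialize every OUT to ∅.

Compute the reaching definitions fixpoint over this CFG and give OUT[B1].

Answer: {a@B3, b@B2, c@B4, d@B1, e@B3, f@B0, f@B3}

Derivation:
Converged values:
  B0:   IN={}   OUT={f@B0}
  B1:   IN={a@B3, b@B2, c@B4, d@B1, e@B3, f@B0, f@B3}   OUT={a@B3, b@B2, c@B4, d@B1, e@B3, f@B0, f@B3}
  B2:   IN={a@B3, b@B2, c@B4, d@B1, e@B3, e@B4, f@B0, f@B3}   OUT={a@B2, b@B2, c@B4, d@B1, e@B3, e@B4, f@B0, f@B3}
  B3:   IN={a@B2, b@B2, c@B4, d@B1, e@B3, e@B4, f@B0, f@B3}   OUT={a@B3, b@B2, c@B4, d@B1, e@B3, f@B3}
  B4:   IN={a@B3, b@B2, c@B4, d@B1, e@B3, f@B0, f@B3}   OUT={a@B3, b@B2, c@B4, d@B1, e@B4, f@B0, f@B3}
  B5:   IN={a@B3, b@B2, c@B4, d@B1, e@B4, f@B0, f@B3}   OUT={a@B3, b@B2, c@B4, d@B1, e@B4, f@B0, f@B3}

Merge at B1: IN[B1] = OUT[B0] ⊔ OUT[B3] = {a@B3, b@B2, c@B4, d@B1, e@B3, f@B0, f@B3}
Applying B1's transfer function to that IN value gives OUT[B1] (row B1 above).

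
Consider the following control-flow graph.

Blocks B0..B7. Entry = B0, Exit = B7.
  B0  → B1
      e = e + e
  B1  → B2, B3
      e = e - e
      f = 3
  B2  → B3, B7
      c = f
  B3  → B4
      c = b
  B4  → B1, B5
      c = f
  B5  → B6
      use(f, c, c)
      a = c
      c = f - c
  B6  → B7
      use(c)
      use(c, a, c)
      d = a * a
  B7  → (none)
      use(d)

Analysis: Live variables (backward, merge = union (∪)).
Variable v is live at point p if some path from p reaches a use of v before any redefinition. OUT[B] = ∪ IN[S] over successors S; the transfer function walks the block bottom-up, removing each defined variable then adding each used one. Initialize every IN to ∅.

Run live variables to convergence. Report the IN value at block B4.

Converged values:
  B0: | IN={b, d, e} | OUT={b, d, e}
  B1: | IN={b, d, e} | OUT={b, d, e, f}
  B2: | IN={b, d, e, f} | OUT={b, d, e, f}
  B3: | IN={b, d, e, f} | OUT={b, d, e, f}
  B4: | IN={b, d, e, f} | OUT={b, c, d, e, f}
  B5: | IN={c, f} | OUT={a, c}
  B6: | IN={a, c} | OUT={d}
  B7: | IN={d} | OUT={}

Merge at B4: OUT[B4] = IN[B1] ⊔ IN[B5] = {b, c, d, e, f}
Applying B4's transfer function to that OUT value gives IN[B4] (row B4 above).

Answer: {b, d, e, f}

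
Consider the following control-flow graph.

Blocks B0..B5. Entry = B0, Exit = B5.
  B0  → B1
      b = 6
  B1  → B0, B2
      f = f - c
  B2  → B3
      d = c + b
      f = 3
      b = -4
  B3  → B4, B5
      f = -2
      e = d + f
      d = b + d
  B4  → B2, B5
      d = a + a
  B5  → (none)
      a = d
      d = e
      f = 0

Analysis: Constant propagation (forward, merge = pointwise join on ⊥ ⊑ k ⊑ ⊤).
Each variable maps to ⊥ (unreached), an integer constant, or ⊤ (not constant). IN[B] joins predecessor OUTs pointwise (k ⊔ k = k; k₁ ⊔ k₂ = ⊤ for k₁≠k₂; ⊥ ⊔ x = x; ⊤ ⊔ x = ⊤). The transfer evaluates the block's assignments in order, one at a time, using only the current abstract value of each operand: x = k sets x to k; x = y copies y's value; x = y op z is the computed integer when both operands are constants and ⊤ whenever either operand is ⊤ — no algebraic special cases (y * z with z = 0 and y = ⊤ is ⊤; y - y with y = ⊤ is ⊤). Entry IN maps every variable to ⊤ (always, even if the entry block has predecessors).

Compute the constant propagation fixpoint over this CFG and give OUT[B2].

Converged values:
  B0:   IN=(all ⊤)   OUT={b:6; rest ⊤}
  B1:   IN={b:6; rest ⊤}   OUT={b:6; rest ⊤}
  B2:   IN=(all ⊤)   OUT={b:-4, f:3; rest ⊤}
  B3:   IN={b:-4, f:3; rest ⊤}   OUT={b:-4, f:-2; rest ⊤}
  B4:   IN={b:-4, f:-2; rest ⊤}   OUT={b:-4, f:-2; rest ⊤}
  B5:   IN={b:-4, f:-2; rest ⊤}   OUT={b:-4, f:0; rest ⊤}

Merge at B2: IN[B2] = OUT[B1] ⊔ OUT[B4] = {a: ⊤, b: ⊤, c: ⊤, d: ⊤, e: ⊤, f: ⊤}
Applying B2's transfer function to that IN value gives OUT[B2] (row B2 above).

Answer: {a: ⊤, b: -4, c: ⊤, d: ⊤, e: ⊤, f: 3}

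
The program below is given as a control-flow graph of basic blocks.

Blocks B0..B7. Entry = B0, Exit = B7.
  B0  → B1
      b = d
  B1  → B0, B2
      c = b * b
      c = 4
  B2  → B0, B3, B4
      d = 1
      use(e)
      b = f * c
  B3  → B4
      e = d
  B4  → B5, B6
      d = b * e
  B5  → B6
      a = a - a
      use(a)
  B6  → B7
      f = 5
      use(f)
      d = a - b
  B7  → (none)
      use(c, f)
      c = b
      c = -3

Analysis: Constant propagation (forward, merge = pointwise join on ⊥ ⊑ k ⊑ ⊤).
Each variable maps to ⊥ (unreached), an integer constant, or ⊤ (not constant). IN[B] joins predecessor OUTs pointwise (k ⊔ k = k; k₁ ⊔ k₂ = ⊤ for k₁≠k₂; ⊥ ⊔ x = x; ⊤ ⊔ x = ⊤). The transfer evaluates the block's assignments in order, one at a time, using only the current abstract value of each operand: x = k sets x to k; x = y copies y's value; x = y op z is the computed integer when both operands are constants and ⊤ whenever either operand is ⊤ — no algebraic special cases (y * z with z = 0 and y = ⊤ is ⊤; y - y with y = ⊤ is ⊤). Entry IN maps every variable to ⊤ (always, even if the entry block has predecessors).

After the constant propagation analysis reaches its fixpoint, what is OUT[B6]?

Converged values:
  B0: | IN=(all ⊤) | OUT=(all ⊤)
  B1: | IN=(all ⊤) | OUT={c:4; rest ⊤}
  B2: | IN={c:4; rest ⊤} | OUT={c:4, d:1; rest ⊤}
  B3: | IN={c:4, d:1; rest ⊤} | OUT={c:4, d:1, e:1; rest ⊤}
  B4: | IN={c:4, d:1; rest ⊤} | OUT={c:4; rest ⊤}
  B5: | IN={c:4; rest ⊤} | OUT={c:4; rest ⊤}
  B6: | IN={c:4; rest ⊤} | OUT={c:4, f:5; rest ⊤}
  B7: | IN={c:4, f:5; rest ⊤} | OUT={c:-3, f:5; rest ⊤}

Merge at B6: IN[B6] = OUT[B4] ⊔ OUT[B5] = {a: ⊤, b: ⊤, c: 4, d: ⊤, e: ⊤, f: ⊤}
Applying B6's transfer function to that IN value gives OUT[B6] (row B6 above).

Answer: {a: ⊤, b: ⊤, c: 4, d: ⊤, e: ⊤, f: 5}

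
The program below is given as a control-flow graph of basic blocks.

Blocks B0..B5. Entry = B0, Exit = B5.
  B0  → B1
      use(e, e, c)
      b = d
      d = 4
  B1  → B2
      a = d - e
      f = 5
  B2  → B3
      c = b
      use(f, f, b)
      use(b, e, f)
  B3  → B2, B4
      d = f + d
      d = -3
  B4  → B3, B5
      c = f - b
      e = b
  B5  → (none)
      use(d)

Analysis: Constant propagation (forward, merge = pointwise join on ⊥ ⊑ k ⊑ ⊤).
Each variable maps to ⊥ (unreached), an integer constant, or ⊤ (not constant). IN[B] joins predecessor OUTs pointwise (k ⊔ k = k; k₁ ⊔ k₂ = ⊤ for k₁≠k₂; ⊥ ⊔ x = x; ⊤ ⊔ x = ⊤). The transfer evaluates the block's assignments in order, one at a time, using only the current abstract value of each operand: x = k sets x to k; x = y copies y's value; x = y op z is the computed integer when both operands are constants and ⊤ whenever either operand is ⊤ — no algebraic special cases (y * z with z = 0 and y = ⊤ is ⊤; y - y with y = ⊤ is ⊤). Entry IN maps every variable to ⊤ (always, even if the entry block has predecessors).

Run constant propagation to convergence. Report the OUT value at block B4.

Answer: {a: ⊤, b: ⊤, c: ⊤, d: -3, e: ⊤, f: 5}

Derivation:
Per-block solution:
  B0:  IN=(all ⊤)  OUT={d:4; rest ⊤}
  B1:  IN={d:4; rest ⊤}  OUT={d:4, f:5; rest ⊤}
  B2:  IN={f:5; rest ⊤}  OUT={f:5; rest ⊤}
  B3:  IN={f:5; rest ⊤}  OUT={d:-3, f:5; rest ⊤}
  B4:  IN={d:-3, f:5; rest ⊤}  OUT={d:-3, f:5; rest ⊤}
  B5:  IN={d:-3, f:5; rest ⊤}  OUT={d:-3, f:5; rest ⊤}

Merge at B4: IN[B4] = OUT[B3] = {a: ⊤, b: ⊤, c: ⊤, d: -3, e: ⊤, f: 5}
Applying B4's transfer function to that IN value gives OUT[B4] (row B4 above).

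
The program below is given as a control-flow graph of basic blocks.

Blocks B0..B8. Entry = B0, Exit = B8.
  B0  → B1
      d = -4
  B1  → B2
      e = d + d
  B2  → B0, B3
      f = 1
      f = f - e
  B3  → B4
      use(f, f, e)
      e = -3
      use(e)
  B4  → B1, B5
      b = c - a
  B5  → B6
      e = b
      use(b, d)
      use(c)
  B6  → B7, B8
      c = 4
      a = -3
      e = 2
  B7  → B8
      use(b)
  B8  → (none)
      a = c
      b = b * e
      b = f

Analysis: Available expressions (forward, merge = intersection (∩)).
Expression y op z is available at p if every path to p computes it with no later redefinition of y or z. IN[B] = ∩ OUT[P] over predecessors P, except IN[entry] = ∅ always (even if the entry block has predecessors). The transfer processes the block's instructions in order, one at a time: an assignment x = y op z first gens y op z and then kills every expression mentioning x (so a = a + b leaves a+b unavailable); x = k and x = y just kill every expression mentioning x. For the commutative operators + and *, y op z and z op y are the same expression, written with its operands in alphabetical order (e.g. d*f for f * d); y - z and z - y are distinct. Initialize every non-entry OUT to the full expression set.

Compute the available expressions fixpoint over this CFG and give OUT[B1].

Answer: {d+d}

Trace:
Converged values:
  B0:   IN={}   OUT={}
  B1:   IN={}   OUT={d+d}
  B2:   IN={d+d}   OUT={d+d}
  B3:   IN={d+d}   OUT={d+d}
  B4:   IN={d+d}   OUT={c-a, d+d}
  B5:   IN={c-a, d+d}   OUT={c-a, d+d}
  B6:   IN={c-a, d+d}   OUT={d+d}
  B7:   IN={d+d}   OUT={d+d}
  B8:   IN={d+d}   OUT={d+d}

Merge at B1: IN[B1] = OUT[B0] ∩ OUT[B4] = {}
Applying B1's transfer function to that IN value gives OUT[B1] (row B1 above).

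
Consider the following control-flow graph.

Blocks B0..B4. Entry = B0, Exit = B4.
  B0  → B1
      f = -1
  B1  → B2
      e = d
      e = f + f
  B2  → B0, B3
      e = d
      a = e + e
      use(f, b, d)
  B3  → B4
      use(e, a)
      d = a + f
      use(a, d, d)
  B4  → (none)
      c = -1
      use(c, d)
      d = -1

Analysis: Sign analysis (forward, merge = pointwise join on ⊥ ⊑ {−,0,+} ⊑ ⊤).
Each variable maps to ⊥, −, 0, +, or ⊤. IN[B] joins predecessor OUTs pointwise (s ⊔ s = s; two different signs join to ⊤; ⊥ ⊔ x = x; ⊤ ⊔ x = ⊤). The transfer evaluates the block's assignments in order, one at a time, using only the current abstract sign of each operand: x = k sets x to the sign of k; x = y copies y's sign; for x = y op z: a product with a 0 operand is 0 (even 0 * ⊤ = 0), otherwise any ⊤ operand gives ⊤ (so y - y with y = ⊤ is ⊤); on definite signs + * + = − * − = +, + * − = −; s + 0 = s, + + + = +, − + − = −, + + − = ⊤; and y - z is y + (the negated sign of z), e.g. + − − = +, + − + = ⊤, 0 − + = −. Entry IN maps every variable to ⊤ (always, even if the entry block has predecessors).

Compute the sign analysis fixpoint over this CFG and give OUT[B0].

Per-block solution:
  B0: | IN=(all ⊤) | OUT={f:-; rest ⊤}
  B1: | IN={f:-; rest ⊤} | OUT={e:-, f:-; rest ⊤}
  B2: | IN={e:-, f:-; rest ⊤} | OUT={f:-; rest ⊤}
  B3: | IN={f:-; rest ⊤} | OUT={f:-; rest ⊤}
  B4: | IN={f:-; rest ⊤} | OUT={c:-, d:-, f:-; rest ⊤}

Merge at B0 (entry node, so the boundary value (all ⊤) is joined with the incoming edge(s)): IN[B0] = (all ⊤) ⊔ OUT[B2] = {a: ⊤, b: ⊤, c: ⊤, d: ⊤, e: ⊤, f: ⊤}
Applying B0's transfer function to that IN value gives OUT[B0] (row B0 above).

Answer: {a: ⊤, b: ⊤, c: ⊤, d: ⊤, e: ⊤, f: -}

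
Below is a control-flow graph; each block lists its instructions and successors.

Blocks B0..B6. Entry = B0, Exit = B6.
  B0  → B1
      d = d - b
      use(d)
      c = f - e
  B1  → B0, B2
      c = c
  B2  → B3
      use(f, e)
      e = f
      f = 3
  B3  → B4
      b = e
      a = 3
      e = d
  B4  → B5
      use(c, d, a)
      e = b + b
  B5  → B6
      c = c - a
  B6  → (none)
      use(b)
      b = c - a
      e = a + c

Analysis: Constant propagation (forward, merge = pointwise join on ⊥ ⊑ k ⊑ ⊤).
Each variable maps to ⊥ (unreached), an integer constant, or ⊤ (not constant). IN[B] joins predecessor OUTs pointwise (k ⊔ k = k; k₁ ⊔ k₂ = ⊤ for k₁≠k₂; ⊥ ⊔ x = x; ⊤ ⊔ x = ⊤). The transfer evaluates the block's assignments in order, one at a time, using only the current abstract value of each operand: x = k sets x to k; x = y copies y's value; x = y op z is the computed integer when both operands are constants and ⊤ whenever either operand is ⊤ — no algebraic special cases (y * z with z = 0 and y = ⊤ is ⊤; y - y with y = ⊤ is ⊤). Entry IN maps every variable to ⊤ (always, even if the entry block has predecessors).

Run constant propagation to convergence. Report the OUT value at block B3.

Fixpoint table:
  B0:  IN=(all ⊤)  OUT=(all ⊤)
  B1:  IN=(all ⊤)  OUT=(all ⊤)
  B2:  IN=(all ⊤)  OUT={f:3; rest ⊤}
  B3:  IN={f:3; rest ⊤}  OUT={a:3, f:3; rest ⊤}
  B4:  IN={a:3, f:3; rest ⊤}  OUT={a:3, f:3; rest ⊤}
  B5:  IN={a:3, f:3; rest ⊤}  OUT={a:3, f:3; rest ⊤}
  B6:  IN={a:3, f:3; rest ⊤}  OUT={a:3, f:3; rest ⊤}

Merge at B3: IN[B3] = OUT[B2] = {a: ⊤, b: ⊤, c: ⊤, d: ⊤, e: ⊤, f: 3}
Applying B3's transfer function to that IN value gives OUT[B3] (row B3 above).

Answer: {a: 3, b: ⊤, c: ⊤, d: ⊤, e: ⊤, f: 3}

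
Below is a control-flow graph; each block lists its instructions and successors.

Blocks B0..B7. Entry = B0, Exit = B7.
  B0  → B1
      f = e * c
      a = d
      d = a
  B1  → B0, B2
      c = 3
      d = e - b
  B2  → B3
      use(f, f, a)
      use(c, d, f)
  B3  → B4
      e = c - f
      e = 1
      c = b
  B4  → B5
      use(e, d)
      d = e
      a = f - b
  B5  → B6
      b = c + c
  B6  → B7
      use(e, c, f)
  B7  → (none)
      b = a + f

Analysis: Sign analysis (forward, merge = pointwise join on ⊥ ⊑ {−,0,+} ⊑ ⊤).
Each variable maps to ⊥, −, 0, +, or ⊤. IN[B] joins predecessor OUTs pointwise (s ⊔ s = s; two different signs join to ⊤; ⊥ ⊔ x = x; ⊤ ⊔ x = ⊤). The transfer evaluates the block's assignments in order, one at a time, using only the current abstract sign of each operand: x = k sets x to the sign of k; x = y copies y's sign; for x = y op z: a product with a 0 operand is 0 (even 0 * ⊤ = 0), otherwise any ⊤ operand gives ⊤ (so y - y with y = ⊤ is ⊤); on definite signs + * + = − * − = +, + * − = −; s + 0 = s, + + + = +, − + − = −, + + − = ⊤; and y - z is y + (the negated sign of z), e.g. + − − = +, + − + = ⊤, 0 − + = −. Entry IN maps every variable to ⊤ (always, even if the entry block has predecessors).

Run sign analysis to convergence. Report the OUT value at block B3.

Per-block solution:
  B0:  IN=(all ⊤)  OUT=(all ⊤)
  B1:  IN=(all ⊤)  OUT={c:+; rest ⊤}
  B2:  IN={c:+; rest ⊤}  OUT={c:+; rest ⊤}
  B3:  IN={c:+; rest ⊤}  OUT={e:+; rest ⊤}
  B4:  IN={e:+; rest ⊤}  OUT={d:+, e:+; rest ⊤}
  B5:  IN={d:+, e:+; rest ⊤}  OUT={d:+, e:+; rest ⊤}
  B6:  IN={d:+, e:+; rest ⊤}  OUT={d:+, e:+; rest ⊤}
  B7:  IN={d:+, e:+; rest ⊤}  OUT={d:+, e:+; rest ⊤}

Merge at B3: IN[B3] = OUT[B2] = {a: ⊤, b: ⊤, c: +, d: ⊤, e: ⊤, f: ⊤}
Applying B3's transfer function to that IN value gives OUT[B3] (row B3 above).

Answer: {a: ⊤, b: ⊤, c: ⊤, d: ⊤, e: +, f: ⊤}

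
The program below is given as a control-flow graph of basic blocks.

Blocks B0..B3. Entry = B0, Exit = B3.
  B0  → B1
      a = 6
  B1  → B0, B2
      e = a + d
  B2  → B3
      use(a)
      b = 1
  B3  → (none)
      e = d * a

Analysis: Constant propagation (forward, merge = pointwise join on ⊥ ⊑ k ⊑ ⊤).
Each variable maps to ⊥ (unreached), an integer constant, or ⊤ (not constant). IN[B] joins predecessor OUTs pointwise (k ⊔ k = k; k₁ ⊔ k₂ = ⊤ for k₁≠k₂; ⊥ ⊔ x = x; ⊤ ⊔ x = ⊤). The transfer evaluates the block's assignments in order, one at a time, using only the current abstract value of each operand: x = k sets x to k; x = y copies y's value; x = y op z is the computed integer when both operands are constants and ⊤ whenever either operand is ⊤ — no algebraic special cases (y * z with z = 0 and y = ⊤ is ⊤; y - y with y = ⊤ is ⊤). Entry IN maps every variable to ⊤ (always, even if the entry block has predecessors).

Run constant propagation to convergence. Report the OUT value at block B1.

Answer: {a: 6, b: ⊤, c: ⊤, d: ⊤, e: ⊤, f: ⊤}

Derivation:
Fixpoint table:
  B0: | IN=(all ⊤) | OUT={a:6; rest ⊤}
  B1: | IN={a:6; rest ⊤} | OUT={a:6; rest ⊤}
  B2: | IN={a:6; rest ⊤} | OUT={a:6, b:1; rest ⊤}
  B3: | IN={a:6, b:1; rest ⊤} | OUT={a:6, b:1; rest ⊤}

Merge at B1: IN[B1] = OUT[B0] = {a: 6, b: ⊤, c: ⊤, d: ⊤, e: ⊤, f: ⊤}
Applying B1's transfer function to that IN value gives OUT[B1] (row B1 above).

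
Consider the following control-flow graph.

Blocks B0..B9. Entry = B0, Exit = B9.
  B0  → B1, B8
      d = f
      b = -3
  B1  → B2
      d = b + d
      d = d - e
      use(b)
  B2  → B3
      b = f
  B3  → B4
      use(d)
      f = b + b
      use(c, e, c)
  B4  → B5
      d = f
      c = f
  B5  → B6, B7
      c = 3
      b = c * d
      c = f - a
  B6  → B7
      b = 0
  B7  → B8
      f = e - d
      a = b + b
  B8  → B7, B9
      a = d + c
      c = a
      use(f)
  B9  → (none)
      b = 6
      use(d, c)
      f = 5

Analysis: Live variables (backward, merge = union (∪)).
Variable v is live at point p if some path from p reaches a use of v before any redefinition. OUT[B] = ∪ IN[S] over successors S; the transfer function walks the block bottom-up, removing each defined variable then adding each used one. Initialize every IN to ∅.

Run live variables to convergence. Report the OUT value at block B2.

Answer: {a, b, c, d, e}

Working:
Per-block solution:
  B0:   IN={a, c, e, f}   OUT={a, b, c, d, e, f}
  B1:   IN={a, b, c, d, e, f}   OUT={a, c, d, e, f}
  B2:   IN={a, c, d, e, f}   OUT={a, b, c, d, e}
  B3:   IN={a, b, c, d, e}   OUT={a, e, f}
  B4:   IN={a, e, f}   OUT={a, d, e, f}
  B5:   IN={a, d, e, f}   OUT={b, c, d, e}
  B6:   IN={c, d, e}   OUT={b, c, d, e}
  B7:   IN={b, c, d, e}   OUT={b, c, d, e, f}
  B8:   IN={b, c, d, e, f}   OUT={b, c, d, e}
  B9:   IN={c, d}   OUT={}

Merge at B2: OUT[B2] = IN[B3] = {a, b, c, d, e}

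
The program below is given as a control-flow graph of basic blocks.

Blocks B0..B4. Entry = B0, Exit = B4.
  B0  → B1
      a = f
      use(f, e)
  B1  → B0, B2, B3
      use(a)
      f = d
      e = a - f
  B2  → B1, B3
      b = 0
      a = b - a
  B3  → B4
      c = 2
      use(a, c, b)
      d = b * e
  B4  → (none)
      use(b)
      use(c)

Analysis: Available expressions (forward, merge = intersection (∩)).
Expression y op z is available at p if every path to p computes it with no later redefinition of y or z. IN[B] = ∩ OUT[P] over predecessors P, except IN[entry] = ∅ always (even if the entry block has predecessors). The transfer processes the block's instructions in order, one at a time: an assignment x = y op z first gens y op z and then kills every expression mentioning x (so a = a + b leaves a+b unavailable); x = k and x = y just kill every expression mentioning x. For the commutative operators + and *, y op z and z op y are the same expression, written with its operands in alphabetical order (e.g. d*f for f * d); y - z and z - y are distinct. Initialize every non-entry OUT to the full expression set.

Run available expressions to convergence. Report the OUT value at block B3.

Answer: {b*e}

Trace:
Fixpoint table:
  B0:  IN={}  OUT={}
  B1:  IN={}  OUT={a-f}
  B2:  IN={a-f}  OUT={}
  B3:  IN={}  OUT={b*e}
  B4:  IN={b*e}  OUT={b*e}

Merge at B3: IN[B3] = OUT[B1] ∩ OUT[B2] = {}
Applying B3's transfer function to that IN value gives OUT[B3] (row B3 above).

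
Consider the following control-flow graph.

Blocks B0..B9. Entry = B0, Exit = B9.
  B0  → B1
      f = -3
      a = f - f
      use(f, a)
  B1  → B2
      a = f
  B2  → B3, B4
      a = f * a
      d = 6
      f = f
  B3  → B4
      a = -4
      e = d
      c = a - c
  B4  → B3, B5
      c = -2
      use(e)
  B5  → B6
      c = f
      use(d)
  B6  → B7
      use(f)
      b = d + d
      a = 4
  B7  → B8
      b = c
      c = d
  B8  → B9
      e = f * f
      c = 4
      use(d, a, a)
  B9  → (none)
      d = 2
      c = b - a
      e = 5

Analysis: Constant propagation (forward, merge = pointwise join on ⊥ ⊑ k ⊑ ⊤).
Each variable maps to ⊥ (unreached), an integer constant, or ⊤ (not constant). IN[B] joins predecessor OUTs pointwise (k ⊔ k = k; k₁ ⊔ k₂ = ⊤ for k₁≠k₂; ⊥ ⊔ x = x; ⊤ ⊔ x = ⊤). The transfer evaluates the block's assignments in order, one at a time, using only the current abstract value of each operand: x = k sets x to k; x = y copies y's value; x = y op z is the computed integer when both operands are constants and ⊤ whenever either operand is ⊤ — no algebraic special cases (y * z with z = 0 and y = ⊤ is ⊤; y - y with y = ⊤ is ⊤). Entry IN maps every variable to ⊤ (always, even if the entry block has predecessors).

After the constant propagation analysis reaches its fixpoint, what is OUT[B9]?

Answer: {a: 4, b: -3, c: -7, d: 2, e: 5, f: -3}

Trace:
Per-block solution:
  B0:   IN=(all ⊤)   OUT={a:0, f:-3; rest ⊤}
  B1:   IN={a:0, f:-3; rest ⊤}   OUT={a:-3, f:-3; rest ⊤}
  B2:   IN={a:-3, f:-3; rest ⊤}   OUT={a:9, d:6, f:-3; rest ⊤}
  B3:   IN={d:6, f:-3; rest ⊤}   OUT={a:-4, d:6, e:6, f:-3; rest ⊤}
  B4:   IN={d:6, f:-3; rest ⊤}   OUT={c:-2, d:6, f:-3; rest ⊤}
  B5:   IN={c:-2, d:6, f:-3; rest ⊤}   OUT={c:-3, d:6, f:-3; rest ⊤}
  B6:   IN={c:-3, d:6, f:-3; rest ⊤}   OUT={a:4, b:12, c:-3, d:6, f:-3; rest ⊤}
  B7:   IN={a:4, b:12, c:-3, d:6, f:-3; rest ⊤}   OUT={a:4, b:-3, c:6, d:6, f:-3; rest ⊤}
  B8:   IN={a:4, b:-3, c:6, d:6, f:-3; rest ⊤}   OUT={a:4, b:-3, c:4, d:6, e:9, f:-3; rest ⊤}
  B9:   IN={a:4, b:-3, c:4, d:6, e:9, f:-3; rest ⊤}   OUT={a:4, b:-3, c:-7, d:2, e:5, f:-3; rest ⊤}

Merge at B9: IN[B9] = OUT[B8] = {a: 4, b: -3, c: 4, d: 6, e: 9, f: -3}
Applying B9's transfer function to that IN value gives OUT[B9] (row B9 above).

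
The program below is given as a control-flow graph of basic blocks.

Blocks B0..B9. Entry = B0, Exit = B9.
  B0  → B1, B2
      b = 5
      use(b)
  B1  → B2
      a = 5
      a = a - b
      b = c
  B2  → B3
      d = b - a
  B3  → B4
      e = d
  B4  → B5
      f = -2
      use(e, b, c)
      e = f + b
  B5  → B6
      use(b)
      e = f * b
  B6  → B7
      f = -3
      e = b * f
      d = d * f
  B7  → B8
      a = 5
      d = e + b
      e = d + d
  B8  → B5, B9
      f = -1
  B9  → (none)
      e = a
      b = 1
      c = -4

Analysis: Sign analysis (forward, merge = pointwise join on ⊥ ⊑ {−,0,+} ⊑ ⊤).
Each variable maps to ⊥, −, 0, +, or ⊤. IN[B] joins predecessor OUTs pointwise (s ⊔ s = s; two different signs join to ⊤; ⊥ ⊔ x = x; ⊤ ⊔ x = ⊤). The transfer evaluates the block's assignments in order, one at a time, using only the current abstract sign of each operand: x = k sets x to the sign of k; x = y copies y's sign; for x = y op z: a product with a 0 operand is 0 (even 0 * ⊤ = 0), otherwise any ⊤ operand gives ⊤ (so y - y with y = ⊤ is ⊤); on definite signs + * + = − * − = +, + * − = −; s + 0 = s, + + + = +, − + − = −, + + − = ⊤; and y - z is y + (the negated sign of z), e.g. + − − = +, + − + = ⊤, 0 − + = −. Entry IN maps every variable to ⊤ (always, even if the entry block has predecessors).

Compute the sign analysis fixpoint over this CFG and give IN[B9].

Answer: {a: +, b: ⊤, c: ⊤, d: ⊤, e: ⊤, f: -}

Trace:
Converged values:
  B0:  IN=(all ⊤)  OUT={b:+; rest ⊤}
  B1:  IN={b:+; rest ⊤}  OUT=(all ⊤)
  B2:  IN=(all ⊤)  OUT=(all ⊤)
  B3:  IN=(all ⊤)  OUT=(all ⊤)
  B4:  IN=(all ⊤)  OUT={f:-; rest ⊤}
  B5:  IN={f:-; rest ⊤}  OUT={f:-; rest ⊤}
  B6:  IN={f:-; rest ⊤}  OUT={f:-; rest ⊤}
  B7:  IN={f:-; rest ⊤}  OUT={a:+, f:-; rest ⊤}
  B8:  IN={a:+, f:-; rest ⊤}  OUT={a:+, f:-; rest ⊤}
  B9:  IN={a:+, f:-; rest ⊤}  OUT={a:+, b:+, c:-, e:+, f:-; rest ⊤}

Merge at B9: IN[B9] = OUT[B8] = {a: +, b: ⊤, c: ⊤, d: ⊤, e: ⊤, f: -}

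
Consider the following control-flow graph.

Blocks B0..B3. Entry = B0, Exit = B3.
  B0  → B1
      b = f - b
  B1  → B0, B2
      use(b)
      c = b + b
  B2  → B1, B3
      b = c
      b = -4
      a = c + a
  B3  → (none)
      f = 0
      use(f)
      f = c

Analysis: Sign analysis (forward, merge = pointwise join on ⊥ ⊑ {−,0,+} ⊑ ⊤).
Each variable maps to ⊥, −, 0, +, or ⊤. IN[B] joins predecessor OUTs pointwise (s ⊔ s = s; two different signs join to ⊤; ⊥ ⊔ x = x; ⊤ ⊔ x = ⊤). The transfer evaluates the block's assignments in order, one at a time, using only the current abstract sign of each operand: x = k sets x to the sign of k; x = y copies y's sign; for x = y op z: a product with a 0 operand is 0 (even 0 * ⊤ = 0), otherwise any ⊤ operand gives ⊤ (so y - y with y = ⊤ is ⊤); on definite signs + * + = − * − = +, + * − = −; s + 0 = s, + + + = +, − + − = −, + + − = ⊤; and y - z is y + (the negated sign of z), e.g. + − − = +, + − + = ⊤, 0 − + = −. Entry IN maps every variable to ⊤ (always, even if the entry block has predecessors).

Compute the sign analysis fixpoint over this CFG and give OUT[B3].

Answer: {a: ⊤, b: -, c: ⊤, d: ⊤, e: ⊤, f: ⊤}

Trace:
Fixpoint table:
  B0:  IN=(all ⊤)  OUT=(all ⊤)
  B1:  IN=(all ⊤)  OUT=(all ⊤)
  B2:  IN=(all ⊤)  OUT={b:-; rest ⊤}
  B3:  IN={b:-; rest ⊤}  OUT={b:-; rest ⊤}

Merge at B3: IN[B3] = OUT[B2] = {a: ⊤, b: -, c: ⊤, d: ⊤, e: ⊤, f: ⊤}
Applying B3's transfer function to that IN value gives OUT[B3] (row B3 above).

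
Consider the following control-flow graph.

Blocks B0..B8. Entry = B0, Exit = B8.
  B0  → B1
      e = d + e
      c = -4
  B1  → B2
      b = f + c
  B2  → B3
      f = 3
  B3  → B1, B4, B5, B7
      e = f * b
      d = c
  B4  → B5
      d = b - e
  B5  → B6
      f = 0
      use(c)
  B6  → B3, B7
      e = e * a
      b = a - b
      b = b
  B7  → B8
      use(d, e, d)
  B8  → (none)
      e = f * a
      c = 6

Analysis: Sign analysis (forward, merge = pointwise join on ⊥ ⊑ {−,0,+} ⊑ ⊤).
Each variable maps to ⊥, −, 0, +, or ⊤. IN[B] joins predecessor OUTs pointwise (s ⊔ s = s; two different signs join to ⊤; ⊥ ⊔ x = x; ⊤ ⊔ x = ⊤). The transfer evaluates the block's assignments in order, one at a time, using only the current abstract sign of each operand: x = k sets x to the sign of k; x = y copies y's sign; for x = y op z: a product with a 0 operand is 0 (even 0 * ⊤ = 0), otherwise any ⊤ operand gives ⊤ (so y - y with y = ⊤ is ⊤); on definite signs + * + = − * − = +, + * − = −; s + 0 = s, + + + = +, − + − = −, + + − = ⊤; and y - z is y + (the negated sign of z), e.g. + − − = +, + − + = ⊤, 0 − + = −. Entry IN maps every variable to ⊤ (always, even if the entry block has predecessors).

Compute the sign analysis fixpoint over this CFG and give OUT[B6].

Fixpoint table:
  B0: | IN=(all ⊤) | OUT={c:-; rest ⊤}
  B1: | IN={c:-; rest ⊤} | OUT={c:-; rest ⊤}
  B2: | IN={c:-; rest ⊤} | OUT={c:-, f:+; rest ⊤}
  B3: | IN={c:-; rest ⊤} | OUT={c:-, d:-; rest ⊤}
  B4: | IN={c:-, d:-; rest ⊤} | OUT={c:-; rest ⊤}
  B5: | IN={c:-; rest ⊤} | OUT={c:-, f:0; rest ⊤}
  B6: | IN={c:-, f:0; rest ⊤} | OUT={c:-, f:0; rest ⊤}
  B7: | IN={c:-; rest ⊤} | OUT={c:-; rest ⊤}
  B8: | IN={c:-; rest ⊤} | OUT={c:+; rest ⊤}

Merge at B6: IN[B6] = OUT[B5] = {a: ⊤, b: ⊤, c: -, d: ⊤, e: ⊤, f: 0}
Applying B6's transfer function to that IN value gives OUT[B6] (row B6 above).

Answer: {a: ⊤, b: ⊤, c: -, d: ⊤, e: ⊤, f: 0}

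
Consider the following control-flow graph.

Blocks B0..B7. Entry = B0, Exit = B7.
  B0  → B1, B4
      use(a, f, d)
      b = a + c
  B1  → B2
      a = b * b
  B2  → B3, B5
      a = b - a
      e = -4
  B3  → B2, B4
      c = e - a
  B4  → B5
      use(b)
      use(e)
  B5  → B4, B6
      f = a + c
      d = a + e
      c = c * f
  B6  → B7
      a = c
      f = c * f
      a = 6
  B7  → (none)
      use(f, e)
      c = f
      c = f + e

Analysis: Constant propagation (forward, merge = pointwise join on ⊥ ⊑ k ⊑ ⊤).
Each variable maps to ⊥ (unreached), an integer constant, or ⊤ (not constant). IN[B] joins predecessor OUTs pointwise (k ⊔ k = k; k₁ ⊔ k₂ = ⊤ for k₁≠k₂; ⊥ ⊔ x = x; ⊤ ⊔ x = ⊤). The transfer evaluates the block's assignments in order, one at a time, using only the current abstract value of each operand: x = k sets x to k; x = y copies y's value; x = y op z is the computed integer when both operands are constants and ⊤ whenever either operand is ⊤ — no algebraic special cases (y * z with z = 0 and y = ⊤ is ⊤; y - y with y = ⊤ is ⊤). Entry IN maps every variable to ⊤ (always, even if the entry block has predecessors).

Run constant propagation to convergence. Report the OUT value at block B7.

Answer: {a: 6, b: ⊤, c: ⊤, d: ⊤, e: ⊤, f: ⊤}

Working:
Converged values:
  B0:   IN=(all ⊤)   OUT=(all ⊤)
  B1:   IN=(all ⊤)   OUT=(all ⊤)
  B2:   IN=(all ⊤)   OUT={e:-4; rest ⊤}
  B3:   IN={e:-4; rest ⊤}   OUT={e:-4; rest ⊤}
  B4:   IN=(all ⊤)   OUT=(all ⊤)
  B5:   IN=(all ⊤)   OUT=(all ⊤)
  B6:   IN=(all ⊤)   OUT={a:6; rest ⊤}
  B7:   IN={a:6; rest ⊤}   OUT={a:6; rest ⊤}

Merge at B7: IN[B7] = OUT[B6] = {a: 6, b: ⊤, c: ⊤, d: ⊤, e: ⊤, f: ⊤}
Applying B7's transfer function to that IN value gives OUT[B7] (row B7 above).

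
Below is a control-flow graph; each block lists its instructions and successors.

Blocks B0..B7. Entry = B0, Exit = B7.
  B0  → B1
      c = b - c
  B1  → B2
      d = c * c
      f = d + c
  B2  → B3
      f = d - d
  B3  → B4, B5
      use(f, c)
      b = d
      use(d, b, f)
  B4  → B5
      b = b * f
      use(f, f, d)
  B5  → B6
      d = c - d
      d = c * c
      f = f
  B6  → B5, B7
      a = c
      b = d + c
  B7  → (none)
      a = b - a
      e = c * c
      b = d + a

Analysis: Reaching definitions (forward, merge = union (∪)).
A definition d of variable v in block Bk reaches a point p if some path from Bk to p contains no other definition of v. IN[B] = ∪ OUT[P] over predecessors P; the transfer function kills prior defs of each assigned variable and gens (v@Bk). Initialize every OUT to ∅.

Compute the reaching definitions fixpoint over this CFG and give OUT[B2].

Answer: {c@B0, d@B1, f@B2}

Trace:
Fixpoint table:
  B0:  IN={}  OUT={c@B0}
  B1:  IN={c@B0}  OUT={c@B0, d@B1, f@B1}
  B2:  IN={c@B0, d@B1, f@B1}  OUT={c@B0, d@B1, f@B2}
  B3:  IN={c@B0, d@B1, f@B2}  OUT={b@B3, c@B0, d@B1, f@B2}
  B4:  IN={b@B3, c@B0, d@B1, f@B2}  OUT={b@B4, c@B0, d@B1, f@B2}
  B5:  IN={a@B6, b@B3, b@B4, b@B6, c@B0, d@B1, d@B5, f@B2, f@B5}  OUT={a@B6, b@B3, b@B4, b@B6, c@B0, d@B5, f@B5}
  B6:  IN={a@B6, b@B3, b@B4, b@B6, c@B0, d@B5, f@B5}  OUT={a@B6, b@B6, c@B0, d@B5, f@B5}
  B7:  IN={a@B6, b@B6, c@B0, d@B5, f@B5}  OUT={a@B7, b@B7, c@B0, d@B5, e@B7, f@B5}

Merge at B2: IN[B2] = OUT[B1] = {c@B0, d@B1, f@B1}
Applying B2's transfer function to that IN value gives OUT[B2] (row B2 above).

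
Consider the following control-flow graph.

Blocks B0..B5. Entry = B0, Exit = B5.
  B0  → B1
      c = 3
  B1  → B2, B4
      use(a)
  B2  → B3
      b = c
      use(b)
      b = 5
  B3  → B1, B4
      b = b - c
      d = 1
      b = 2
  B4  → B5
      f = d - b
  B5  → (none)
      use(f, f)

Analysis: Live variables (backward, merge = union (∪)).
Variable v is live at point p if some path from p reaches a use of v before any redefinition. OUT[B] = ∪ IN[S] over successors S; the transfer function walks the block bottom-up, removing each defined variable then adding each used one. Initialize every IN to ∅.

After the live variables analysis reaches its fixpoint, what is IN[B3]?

Answer: {a, b, c}

Working:
Converged values:
  B0:   IN={a, b, d}   OUT={a, b, c, d}
  B1:   IN={a, b, c, d}   OUT={a, b, c, d}
  B2:   IN={a, c}   OUT={a, b, c}
  B3:   IN={a, b, c}   OUT={a, b, c, d}
  B4:   IN={b, d}   OUT={f}
  B5:   IN={f}   OUT={}

Merge at B3: OUT[B3] = IN[B1] ⊔ IN[B4] = {a, b, c, d}
Applying B3's transfer function to that OUT value gives IN[B3] (row B3 above).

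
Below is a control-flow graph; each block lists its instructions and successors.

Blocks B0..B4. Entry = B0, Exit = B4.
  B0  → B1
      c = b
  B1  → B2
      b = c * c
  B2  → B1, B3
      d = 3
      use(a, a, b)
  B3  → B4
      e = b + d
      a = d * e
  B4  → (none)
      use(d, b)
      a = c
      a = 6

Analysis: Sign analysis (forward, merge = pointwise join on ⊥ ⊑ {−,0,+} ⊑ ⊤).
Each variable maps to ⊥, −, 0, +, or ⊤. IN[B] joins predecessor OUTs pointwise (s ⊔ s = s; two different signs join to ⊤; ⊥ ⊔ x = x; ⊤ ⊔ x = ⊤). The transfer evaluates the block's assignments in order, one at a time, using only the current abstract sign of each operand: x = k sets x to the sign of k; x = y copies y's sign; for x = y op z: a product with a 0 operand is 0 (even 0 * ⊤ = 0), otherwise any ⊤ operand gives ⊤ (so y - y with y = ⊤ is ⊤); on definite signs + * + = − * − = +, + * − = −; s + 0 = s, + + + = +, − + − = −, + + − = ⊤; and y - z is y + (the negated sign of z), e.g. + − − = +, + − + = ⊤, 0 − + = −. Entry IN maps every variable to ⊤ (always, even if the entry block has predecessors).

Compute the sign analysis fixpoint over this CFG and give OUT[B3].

Answer: {a: ⊤, b: ⊤, c: ⊤, d: +, e: ⊤, f: ⊤}

Working:
Per-block solution:
  B0:   IN=(all ⊤)   OUT=(all ⊤)
  B1:   IN=(all ⊤)   OUT=(all ⊤)
  B2:   IN=(all ⊤)   OUT={d:+; rest ⊤}
  B3:   IN={d:+; rest ⊤}   OUT={d:+; rest ⊤}
  B4:   IN={d:+; rest ⊤}   OUT={a:+, d:+; rest ⊤}

Merge at B3: IN[B3] = OUT[B2] = {a: ⊤, b: ⊤, c: ⊤, d: +, e: ⊤, f: ⊤}
Applying B3's transfer function to that IN value gives OUT[B3] (row B3 above).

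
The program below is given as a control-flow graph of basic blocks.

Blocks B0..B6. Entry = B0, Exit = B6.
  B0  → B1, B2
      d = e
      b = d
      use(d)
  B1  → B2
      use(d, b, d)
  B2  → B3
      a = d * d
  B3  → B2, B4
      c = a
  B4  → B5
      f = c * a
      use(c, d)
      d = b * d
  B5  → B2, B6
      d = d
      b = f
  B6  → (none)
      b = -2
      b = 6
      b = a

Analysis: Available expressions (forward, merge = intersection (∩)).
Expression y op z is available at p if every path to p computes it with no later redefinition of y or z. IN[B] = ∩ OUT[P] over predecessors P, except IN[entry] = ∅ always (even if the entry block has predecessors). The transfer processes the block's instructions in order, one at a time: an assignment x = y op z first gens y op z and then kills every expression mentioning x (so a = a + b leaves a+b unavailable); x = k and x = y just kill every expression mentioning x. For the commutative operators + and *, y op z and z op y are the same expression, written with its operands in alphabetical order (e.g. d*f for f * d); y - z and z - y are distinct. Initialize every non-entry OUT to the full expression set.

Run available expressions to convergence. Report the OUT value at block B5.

Converged values:
  B0:   IN={}   OUT={}
  B1:   IN={}   OUT={}
  B2:   IN={}   OUT={d*d}
  B3:   IN={d*d}   OUT={d*d}
  B4:   IN={d*d}   OUT={a*c}
  B5:   IN={a*c}   OUT={a*c}
  B6:   IN={a*c}   OUT={a*c}

Merge at B5: IN[B5] = OUT[B4] = {a*c}
Applying B5's transfer function to that IN value gives OUT[B5] (row B5 above).

Answer: {a*c}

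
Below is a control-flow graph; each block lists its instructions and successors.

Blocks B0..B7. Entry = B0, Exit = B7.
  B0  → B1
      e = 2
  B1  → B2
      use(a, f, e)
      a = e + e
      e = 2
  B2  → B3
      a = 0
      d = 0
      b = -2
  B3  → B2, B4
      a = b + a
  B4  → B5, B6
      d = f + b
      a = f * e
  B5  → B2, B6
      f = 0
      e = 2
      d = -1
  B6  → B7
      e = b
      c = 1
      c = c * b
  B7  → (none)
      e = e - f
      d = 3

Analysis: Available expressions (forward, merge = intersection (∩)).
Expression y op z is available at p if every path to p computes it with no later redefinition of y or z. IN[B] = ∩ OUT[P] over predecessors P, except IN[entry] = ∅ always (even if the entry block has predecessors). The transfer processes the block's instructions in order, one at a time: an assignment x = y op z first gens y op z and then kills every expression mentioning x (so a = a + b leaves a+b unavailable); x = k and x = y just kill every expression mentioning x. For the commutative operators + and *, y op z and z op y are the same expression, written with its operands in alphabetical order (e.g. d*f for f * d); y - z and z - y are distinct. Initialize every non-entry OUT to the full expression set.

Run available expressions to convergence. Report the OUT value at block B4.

Answer: {b+f, e*f}

Working:
Per-block solution:
  B0:  IN={}  OUT={}
  B1:  IN={}  OUT={}
  B2:  IN={}  OUT={}
  B3:  IN={}  OUT={}
  B4:  IN={}  OUT={b+f, e*f}
  B5:  IN={b+f, e*f}  OUT={}
  B6:  IN={}  OUT={}
  B7:  IN={}  OUT={}

Merge at B4: IN[B4] = OUT[B3] = {}
Applying B4's transfer function to that IN value gives OUT[B4] (row B4 above).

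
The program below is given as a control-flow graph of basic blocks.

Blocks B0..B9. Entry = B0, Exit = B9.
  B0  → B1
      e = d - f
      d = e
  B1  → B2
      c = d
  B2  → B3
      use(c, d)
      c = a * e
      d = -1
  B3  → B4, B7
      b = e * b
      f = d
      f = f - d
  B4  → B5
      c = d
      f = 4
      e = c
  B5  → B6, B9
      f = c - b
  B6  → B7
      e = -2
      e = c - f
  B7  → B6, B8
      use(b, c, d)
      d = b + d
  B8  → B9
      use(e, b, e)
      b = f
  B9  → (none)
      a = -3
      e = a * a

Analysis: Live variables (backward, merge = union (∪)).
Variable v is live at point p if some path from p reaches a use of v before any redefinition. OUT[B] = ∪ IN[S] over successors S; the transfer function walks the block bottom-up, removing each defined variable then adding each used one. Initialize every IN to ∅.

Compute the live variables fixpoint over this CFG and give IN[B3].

Fixpoint table:
  B0:   IN={a, b, d, f}   OUT={a, b, d, e}
  B1:   IN={a, b, d, e}   OUT={a, b, c, d, e}
  B2:   IN={a, b, c, d, e}   OUT={b, c, d, e}
  B3:   IN={b, c, d, e}   OUT={b, c, d, e, f}
  B4:   IN={b, d}   OUT={b, c, d}
  B5:   IN={b, c, d}   OUT={b, c, d, f}
  B6:   IN={b, c, d, f}   OUT={b, c, d, e, f}
  B7:   IN={b, c, d, e, f}   OUT={b, c, d, e, f}
  B8:   IN={b, e, f}   OUT={}
  B9:   IN={}   OUT={}

Merge at B3: OUT[B3] = IN[B4] ⊔ IN[B7] = {b, c, d, e, f}
Applying B3's transfer function to that OUT value gives IN[B3] (row B3 above).

Answer: {b, c, d, e}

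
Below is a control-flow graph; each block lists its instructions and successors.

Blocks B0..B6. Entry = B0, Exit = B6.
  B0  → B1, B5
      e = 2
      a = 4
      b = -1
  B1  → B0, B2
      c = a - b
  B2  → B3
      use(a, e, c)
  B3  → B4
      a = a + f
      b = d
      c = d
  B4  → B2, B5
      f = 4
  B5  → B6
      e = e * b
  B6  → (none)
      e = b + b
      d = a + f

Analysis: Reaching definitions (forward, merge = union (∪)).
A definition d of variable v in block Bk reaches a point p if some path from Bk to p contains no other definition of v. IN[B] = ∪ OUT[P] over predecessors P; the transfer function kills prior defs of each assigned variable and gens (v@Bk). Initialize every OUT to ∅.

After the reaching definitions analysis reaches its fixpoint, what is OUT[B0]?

Converged values:
  B0:  IN={a@B0, b@B0, c@B1, e@B0}  OUT={a@B0, b@B0, c@B1, e@B0}
  B1:  IN={a@B0, b@B0, c@B1, e@B0}  OUT={a@B0, b@B0, c@B1, e@B0}
  B2:  IN={a@B0, a@B3, b@B0, b@B3, c@B1, c@B3, e@B0, f@B4}  OUT={a@B0, a@B3, b@B0, b@B3, c@B1, c@B3, e@B0, f@B4}
  B3:  IN={a@B0, a@B3, b@B0, b@B3, c@B1, c@B3, e@B0, f@B4}  OUT={a@B3, b@B3, c@B3, e@B0, f@B4}
  B4:  IN={a@B3, b@B3, c@B3, e@B0, f@B4}  OUT={a@B3, b@B3, c@B3, e@B0, f@B4}
  B5:  IN={a@B0, a@B3, b@B0, b@B3, c@B1, c@B3, e@B0, f@B4}  OUT={a@B0, a@B3, b@B0, b@B3, c@B1, c@B3, e@B5, f@B4}
  B6:  IN={a@B0, a@B3, b@B0, b@B3, c@B1, c@B3, e@B5, f@B4}  OUT={a@B0, a@B3, b@B0, b@B3, c@B1, c@B3, d@B6, e@B6, f@B4}

Merge at B0 (entry node, so the boundary value {} is joined with the incoming edge(s)): IN[B0] = {} ⊔ OUT[B1] = {a@B0, b@B0, c@B1, e@B0}
Applying B0's transfer function to that IN value gives OUT[B0] (row B0 above).

Answer: {a@B0, b@B0, c@B1, e@B0}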